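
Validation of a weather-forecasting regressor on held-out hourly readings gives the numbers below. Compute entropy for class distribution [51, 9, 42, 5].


Probabilities: [51/107, 9/107, 42/107, 5/107] ≈ [0.4766, 0.0841, 0.3925, 0.0467]
H = -((51/107)·log₂(51/107) + (9/107)·log₂(9/107) + (42/107)·log₂(42/107) + (5/107)·log₂(5/107))
  = 1.546 bits

1.546 bits


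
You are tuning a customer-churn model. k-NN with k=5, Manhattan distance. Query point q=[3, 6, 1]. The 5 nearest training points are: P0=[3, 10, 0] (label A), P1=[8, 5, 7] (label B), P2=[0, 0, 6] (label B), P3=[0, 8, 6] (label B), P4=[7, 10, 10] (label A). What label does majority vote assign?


d(q,P0) = 5  (label A)
d(q,P1) = 12  (label B)
d(q,P2) = 14  (label B)
d(q,P3) = 10  (label B)
d(q,P4) = 17  (label A)
Votes: A=2, B=3
Majority → B

B


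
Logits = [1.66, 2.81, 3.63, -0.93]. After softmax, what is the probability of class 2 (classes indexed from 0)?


Exponentials: e^1.66=5.2593, e^2.81=16.6099, e^3.63=37.7128, e^-0.93=0.3946
Sum = 59.9766
Softmax = [0.0877, 0.2769, 0.6288, 0.0066]
p[2] = 37.7128/59.9766 = 0.6288

0.6288


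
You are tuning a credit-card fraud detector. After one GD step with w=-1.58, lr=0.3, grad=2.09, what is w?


w_new = w - α·∇
= -1.58 - 0.3·2.09
= -1.58 - 0.627
= -2.207

-2.207


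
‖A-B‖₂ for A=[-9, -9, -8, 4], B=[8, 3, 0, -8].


d = √((-9-8)² + (-9-3)² + (-8-0)² + (4+ 8)²)
  = √(289 + 144 + 64 + 144)
  = √641 = 25.318

25.318


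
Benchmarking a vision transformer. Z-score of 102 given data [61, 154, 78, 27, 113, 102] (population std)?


μ = 89.1667, σ = 40.2468
z = (102 - 89.1667)/40.2468 = 0.3189

0.3189


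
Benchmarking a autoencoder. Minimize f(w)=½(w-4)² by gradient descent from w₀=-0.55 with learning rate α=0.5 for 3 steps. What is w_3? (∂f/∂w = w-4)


step 1: grad = -0.55-4 = -4.55; w = -0.55 - 0.5·(-4.55) = 1.725
step 2: grad = 1.725-4 = -2.275; w = 1.725 - 0.5·(-2.275) = 2.8625
step 3: grad = 2.8625-4 = -1.1375; w = 2.8625 - 0.5·(-1.1375) = 3.43125

3.43125


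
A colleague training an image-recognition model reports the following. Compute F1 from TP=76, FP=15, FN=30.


Precision = 76/91 = 0.8352
Recall = 76/106 = 0.717
F1 = 2·P·R/(P+R) = 2·TP/(2·TP+FP+FN) = 152/(152+15+30) = 152/197 = 0.7716

0.7716


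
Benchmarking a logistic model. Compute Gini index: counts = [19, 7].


Probabilities: [19/26, 7/26] ≈ [0.7308, 0.2692]
Σpᵢ² = (361 + 49)/26² = 410/676
Gini = 1 - Σpᵢ² = 1 - 410/676 = 0.3935

0.3935


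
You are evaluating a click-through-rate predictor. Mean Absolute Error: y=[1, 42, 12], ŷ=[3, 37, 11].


Absolute errors: |1-3|=2, |42-37|=5, |12-11|=1
Sum = 8
MAE = 8/3 = 8/3

8/3


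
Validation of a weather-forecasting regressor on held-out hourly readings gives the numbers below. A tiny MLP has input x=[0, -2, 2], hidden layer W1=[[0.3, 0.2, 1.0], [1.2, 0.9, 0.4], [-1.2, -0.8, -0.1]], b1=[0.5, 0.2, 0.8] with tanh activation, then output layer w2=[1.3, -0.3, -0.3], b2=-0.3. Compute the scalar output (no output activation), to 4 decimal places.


z1[0] = (0.3)·(0) + (0.2)·(-2) + (1.0)·(2) + 0.5 = 2.1
z1[1] = (1.2)·(0) + (0.9)·(-2) + (0.4)·(2) + 0.2 = -0.8
z1[2] = (-1.2)·(0) + (-0.8)·(-2) + (-0.1)·(2) + 0.8 = 2.2
h = tanh(z1) = [0.9705, -0.664, 0.9757]
output = (1.3)·(0.9705) + (-0.3)·(-0.664) + (-0.3)·(0.9757) - 0.3 = 0.8681

0.8681


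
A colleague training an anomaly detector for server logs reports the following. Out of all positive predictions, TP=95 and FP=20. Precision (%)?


Precision = TP/(TP+FP)
= 95/(95+20)
= 95/115 = 82.61%

82.61%


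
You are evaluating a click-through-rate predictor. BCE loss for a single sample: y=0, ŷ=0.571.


BCE = -[y·ln(p) + (1-y)·ln(1-p)]
= -0 - 1·ln(1-0.571)
= -ln(0.429) = 0.8463

0.8463


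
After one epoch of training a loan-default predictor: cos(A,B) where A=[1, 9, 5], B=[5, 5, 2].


A·B = 1·5 + 9·5 + 5·2 = 60
‖A‖ = √107 = 10.3441, ‖B‖ = √54 = 7.3485
cos = 60/(√107·√54) = 60/√5778 = 0.7893

0.7893


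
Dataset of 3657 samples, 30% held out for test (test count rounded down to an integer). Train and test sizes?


Test = ⌊3657·30/100⌋ = 1097
Train = 3657 - 1097 = 2560

Train: 2560, Test: 1097


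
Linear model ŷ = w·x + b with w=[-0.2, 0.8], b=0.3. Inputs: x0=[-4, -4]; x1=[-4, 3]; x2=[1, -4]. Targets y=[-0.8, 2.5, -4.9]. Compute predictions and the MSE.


ŷ0 = (-0.2)·(-4) + (0.8)·(-4) + 0.3 = -2.1
ŷ1 = (-0.2)·(-4) + (0.8)·(3) + 0.3 = 3.5
ŷ2 = (-0.2)·(1) + (0.8)·(-4) + 0.3 = -3.1
errors² = [1.69, 1.0, 3.24]
MSE = 5.9300/3 = 1.9767

1.9767


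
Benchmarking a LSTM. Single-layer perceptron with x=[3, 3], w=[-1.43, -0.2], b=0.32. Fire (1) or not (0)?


z = (3)·(-1.43) + (3)·(-0.2) + 0.32
  = -4.57
step(z) = 0 (z<0)

0


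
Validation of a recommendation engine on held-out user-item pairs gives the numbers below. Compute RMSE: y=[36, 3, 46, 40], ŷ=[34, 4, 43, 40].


MSE = 14/4 = 3.5
RMSE = √(14/4) = 1.8708

1.8708


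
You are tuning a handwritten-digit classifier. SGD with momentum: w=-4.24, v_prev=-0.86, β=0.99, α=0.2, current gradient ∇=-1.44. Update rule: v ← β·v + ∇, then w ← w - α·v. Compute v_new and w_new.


v_new = 0.99·-0.86 - 1.44 = -0.8514 - 1.44 = -2.2914
w_new = -4.24 - 0.2·-2.2914 = -4.24 + 0.45828 = -3.78172

v_new=-2.2914, w_new=-3.78172


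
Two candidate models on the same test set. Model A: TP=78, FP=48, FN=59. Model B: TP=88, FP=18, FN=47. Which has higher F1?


Model A: P=78/126=0.619, R=78/137=0.5693, F1=2PR/(P+R)=2TP/(2TP+FP+FN)=156/263=0.5932
Model B: P=88/106=0.8302, R=88/135=0.6519, F1=2PR/(P+R)=2TP/(2TP+FP+FN)=176/241=0.7303
0.5932 < 0.7303 → Model B

Model B


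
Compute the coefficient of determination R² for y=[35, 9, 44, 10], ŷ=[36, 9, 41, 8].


ȳ = 24.5
SS_res = Σ(y-ŷ)² = 14
SS_tot = Σ(y-ȳ)² = 941
R² = 1 - SS_res/SS_tot = 1 - 0.0149 = 0.9851

0.9851


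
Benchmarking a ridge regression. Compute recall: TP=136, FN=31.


Recall = TP/(TP+FN)
= 136/(136+31)
= 136/167 = 81.44%

81.44%


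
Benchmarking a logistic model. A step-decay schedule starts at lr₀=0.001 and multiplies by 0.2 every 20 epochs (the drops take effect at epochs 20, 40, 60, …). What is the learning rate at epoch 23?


n_drops = ⌊23/20⌋ = 1
lr = 0.001·0.2^1 = 0.001·0.2 = 0.0002

0.0002


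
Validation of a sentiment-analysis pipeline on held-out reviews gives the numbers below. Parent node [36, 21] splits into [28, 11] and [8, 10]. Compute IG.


Parent = [36, 21], H_parent = 0.9495
H_left = 0.8582 (n=39), H_right = 0.9911 (n=18)
H_children = (39/57)·0.8582 + (18/57)·0.9911 = 0.9002
IG = 0.9495 - 0.9002 = 0.0493

0.0493


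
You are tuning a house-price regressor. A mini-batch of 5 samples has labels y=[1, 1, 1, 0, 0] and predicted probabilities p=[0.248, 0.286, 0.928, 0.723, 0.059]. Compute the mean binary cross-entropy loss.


L[0] = -ln(0.248) = 1.3943
L[1] = -ln(0.286) = 1.2518
L[2] = -ln(0.928) = 0.0747
L[3] = -ln(1-0.723) = -ln(0.277) = 1.2837
L[4] = -ln(1-0.059) = -ln(0.941) = 0.0608
mean = (1.3943 + 1.2518 + 0.0747 + 1.2837 + 0.0608)/5 = 0.8131

0.8131


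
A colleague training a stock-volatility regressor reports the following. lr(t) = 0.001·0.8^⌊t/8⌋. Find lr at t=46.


n_drops = ⌊46/8⌋ = 5
lr = 0.001·0.8^5 = 0.001·0.32768 = 0.00032768

0.00032768


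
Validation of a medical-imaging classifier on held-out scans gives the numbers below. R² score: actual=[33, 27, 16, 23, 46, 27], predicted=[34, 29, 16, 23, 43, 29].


ȳ = 28.6667
SS_res = Σ(y-ŷ)² = 18
SS_tot = Σ(y-ȳ)² = 517.33
R² = 1 - SS_res/SS_tot = 1 - 0.0348 = 0.9652

0.9652


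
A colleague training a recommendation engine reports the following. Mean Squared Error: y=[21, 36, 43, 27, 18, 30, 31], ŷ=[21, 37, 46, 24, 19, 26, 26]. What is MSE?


Squared errors: (21-21)²=0, (36-37)²=1, (43-46)²=9, (27-24)²=9, (18-19)²=1, (30-26)²=16, (31-26)²=25
Sum = 61
MSE = 61/7 = 61/7

61/7


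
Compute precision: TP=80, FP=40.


Precision = TP/(TP+FP)
= 80/(80+40)
= 80/120 = 66.67%

66.67%


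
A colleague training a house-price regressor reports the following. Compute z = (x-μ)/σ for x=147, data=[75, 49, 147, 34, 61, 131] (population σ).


μ = 82.8333, σ = 41.8426
z = (147 - 82.8333)/41.8426 = 1.5335

1.5335


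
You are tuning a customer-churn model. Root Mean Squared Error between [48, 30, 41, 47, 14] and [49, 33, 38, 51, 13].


MSE = 36/5 = 7.2
RMSE = √(36/5) = 2.6833

2.6833


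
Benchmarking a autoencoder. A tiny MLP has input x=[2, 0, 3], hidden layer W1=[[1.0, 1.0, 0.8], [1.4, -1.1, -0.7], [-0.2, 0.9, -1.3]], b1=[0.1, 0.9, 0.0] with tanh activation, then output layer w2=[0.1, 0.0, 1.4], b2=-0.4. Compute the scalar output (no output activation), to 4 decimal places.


z1[0] = (1.0)·(2) + (1.0)·(0) + (0.8)·(3) + 0.1 = 4.5
z1[1] = (1.4)·(2) + (-1.1)·(0) + (-0.7)·(3) + 0.9 = 1.6
z1[2] = (-0.2)·(2) + (0.9)·(0) + (-1.3)·(3) + 0.0 = -4.3
h = tanh(z1) = [0.9998, 0.9217, -0.9996]
output = (0.1)·(0.9998) + (0.0)·(0.9217) + (1.4)·(-0.9996) - 0.4 = -1.6995

-1.6995


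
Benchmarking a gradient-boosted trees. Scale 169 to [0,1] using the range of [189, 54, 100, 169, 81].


min=54, max=189
(169-54)/(189-54) = 115/135 = 0.8519

0.8519


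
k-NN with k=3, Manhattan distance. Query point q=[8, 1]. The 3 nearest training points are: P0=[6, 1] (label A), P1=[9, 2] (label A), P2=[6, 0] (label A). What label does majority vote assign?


d(q,P0) = 2  (label A)
d(q,P1) = 2  (label A)
d(q,P2) = 3  (label A)
Votes: A=3, B=0
Majority → A

A


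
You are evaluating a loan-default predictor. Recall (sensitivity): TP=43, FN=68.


Recall = TP/(TP+FN)
= 43/(43+68)
= 43/111 = 38.74%

38.74%


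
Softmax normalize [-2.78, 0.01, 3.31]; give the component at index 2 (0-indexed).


Exponentials: e^-2.78=0.062, e^0.01=1.0101, e^3.31=27.3851
Sum = 28.4572
Softmax = [0.0022, 0.0355, 0.9623]
p[2] = 27.3851/28.4572 = 0.9623

0.9623


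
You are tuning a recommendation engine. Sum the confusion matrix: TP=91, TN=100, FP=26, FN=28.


Total = TP + TN + FP + FN
= 91 + 100 + 26 + 28
= 245
(Predicted positive: 117, predicted negative: 128)

245


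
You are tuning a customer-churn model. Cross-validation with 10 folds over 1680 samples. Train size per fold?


Fold size = 1680/10 = 168
Training per fold = 1680 - 168 = 1512

1512


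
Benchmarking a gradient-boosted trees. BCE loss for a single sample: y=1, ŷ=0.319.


BCE = -[y·ln(p) + (1-y)·ln(1-p)]
= -1·ln(0.319) - 0
= -ln(0.319) = 1.1426

1.1426


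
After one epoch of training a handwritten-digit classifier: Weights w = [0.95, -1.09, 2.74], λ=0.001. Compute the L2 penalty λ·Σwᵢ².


‖w‖₂² = (0.95)² + (-1.09)² + (2.74)²
     = 0.9025 + 1.1881 + 7.5076
     = 9.5982
λ·‖w‖₂² = 0.001·9.5982 = 0.009598

0.009598


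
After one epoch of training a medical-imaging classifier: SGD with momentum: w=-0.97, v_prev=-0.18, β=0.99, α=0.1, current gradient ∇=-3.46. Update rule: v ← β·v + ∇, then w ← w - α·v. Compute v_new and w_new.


v_new = 0.99·-0.18 - 3.46 = -0.1782 - 3.46 = -3.6382
w_new = -0.97 - 0.1·-3.6382 = -0.97 + 0.36382 = -0.60618

v_new=-3.6382, w_new=-0.60618


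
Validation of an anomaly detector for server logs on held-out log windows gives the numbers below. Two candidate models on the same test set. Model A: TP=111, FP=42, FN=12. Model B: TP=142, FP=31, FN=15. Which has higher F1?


Model A: P=111/153=0.7255, R=111/123=0.9024, F1=2PR/(P+R)=2TP/(2TP+FP+FN)=222/276=0.8043
Model B: P=142/173=0.8208, R=142/157=0.9045, F1=2PR/(P+R)=2TP/(2TP+FP+FN)=284/330=0.8606
0.8043 < 0.8606 → Model B

Model B


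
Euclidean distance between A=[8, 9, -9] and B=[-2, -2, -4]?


d = √((8+ 2)² + (9+ 2)² + (-9+ 4)²)
  = √(100 + 121 + 25)
  = √246 = 15.6844

15.6844


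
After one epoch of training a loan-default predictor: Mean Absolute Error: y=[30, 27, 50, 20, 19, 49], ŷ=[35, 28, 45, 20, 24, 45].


Absolute errors: |30-35|=5, |27-28|=1, |50-45|=5, |20-20|=0, |19-24|=5, |49-45|=4
Sum = 20
MAE = 20/6 = 10/3

10/3


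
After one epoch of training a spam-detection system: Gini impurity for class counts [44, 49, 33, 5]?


Probabilities: [44/131, 49/131, 33/131, 5/131] ≈ [0.3359, 0.374, 0.2519, 0.0382]
Σpᵢ² = (1936 + 2401 + 1089 + 25)/131² = 5451/17161
Gini = 1 - Σpᵢ² = 1 - 5451/17161 = 0.6824

0.6824


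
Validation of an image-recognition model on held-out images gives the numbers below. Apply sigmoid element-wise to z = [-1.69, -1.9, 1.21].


σ(-1.69) = 1/(1+e^1.69) = 0.1558
σ(-1.9) = 1/(1+e^1.9) = 0.1301
σ(1.21) = 1/(1+e^-1.21) = 0.7703
result = [0.1558, 0.1301, 0.7703]

[0.1558, 0.1301, 0.7703]


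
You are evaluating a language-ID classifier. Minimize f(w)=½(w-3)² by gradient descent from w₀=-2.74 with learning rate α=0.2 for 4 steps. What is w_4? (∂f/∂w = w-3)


step 1: grad = -2.74-3 = -5.74; w = -2.74 - 0.2·(-5.74) = -1.592
step 2: grad = -1.592-3 = -4.592; w = -1.592 - 0.2·(-4.592) = -0.6736
step 3: grad = -0.6736-3 = -3.6736; w = -0.6736 - 0.2·(-3.6736) = 0.06112
step 4: grad = 0.06112-3 = -2.93888; w = 0.06112 - 0.2·(-2.93888) = 0.648896

0.648896


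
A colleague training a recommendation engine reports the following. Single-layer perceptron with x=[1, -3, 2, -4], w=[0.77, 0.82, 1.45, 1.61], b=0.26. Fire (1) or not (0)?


z = (1)·(0.77) + (-3)·(0.82) + (2)·(1.45) + (-4)·(1.61) + 0.26
  = -4.97
step(z) = 0 (z<0)

0


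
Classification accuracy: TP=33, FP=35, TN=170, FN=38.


Accuracy = (TP+TN)/(TP+TN+FP+FN)
= (33+170)/(276)
= 203/276 = 73.55%

73.55%


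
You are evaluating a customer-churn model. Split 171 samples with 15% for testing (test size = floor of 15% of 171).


Test = ⌊171·15/100⌋ = 25
Train = 171 - 25 = 146

Train: 146, Test: 25


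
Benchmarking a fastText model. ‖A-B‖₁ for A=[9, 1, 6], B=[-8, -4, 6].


d = |9+ 8| + |1+ 4| + |6-6|
  = 17 + 5 + 0
  = 22

22


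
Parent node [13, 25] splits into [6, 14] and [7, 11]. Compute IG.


Parent = [13, 25], H_parent = 0.9268
H_left = 0.8813 (n=20), H_right = 0.9641 (n=18)
H_children = (20/38)·0.8813 + (18/38)·0.9641 = 0.9205
IG = 0.9268 - 0.9205 = 0.0063

0.0063


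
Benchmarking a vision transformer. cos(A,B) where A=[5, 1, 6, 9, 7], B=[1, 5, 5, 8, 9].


A·B = 5·1 + 1·5 + 6·5 + 9·8 + 7·9 = 175
‖A‖ = √192 = 13.8564, ‖B‖ = √196 = 14
cos = 175/(√192·√196) = 175/√37632 = 0.9021

0.9021


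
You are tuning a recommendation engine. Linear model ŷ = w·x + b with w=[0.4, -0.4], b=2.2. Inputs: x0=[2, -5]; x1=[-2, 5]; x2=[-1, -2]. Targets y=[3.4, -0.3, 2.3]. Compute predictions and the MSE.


ŷ0 = (0.4)·(2) + (-0.4)·(-5) + 2.2 = 5.0
ŷ1 = (0.4)·(-2) + (-0.4)·(5) + 2.2 = -0.6
ŷ2 = (0.4)·(-1) + (-0.4)·(-2) + 2.2 = 2.6
errors² = [2.56, 0.09, 0.09]
MSE = 2.7400/3 = 0.9133

0.9133


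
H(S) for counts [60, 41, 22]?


Probabilities: [60/123, 41/123, 22/123] ≈ [0.4878, 0.3333, 0.1789]
H = -((60/123)·log₂(60/123) + (41/123)·log₂(41/123) + (22/123)·log₂(22/123))
  = 1.4776 bits

1.4776 bits


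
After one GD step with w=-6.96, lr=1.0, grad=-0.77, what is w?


w_new = w - α·∇
= -6.96 - 1.0·-0.77
= -6.96 + 0.77
= -6.19

-6.19


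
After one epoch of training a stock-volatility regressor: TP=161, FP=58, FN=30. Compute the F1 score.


Precision = 161/219 = 0.7352
Recall = 161/191 = 0.8429
F1 = 2·P·R/(P+R) = 2·TP/(2·TP+FP+FN) = 322/(322+58+30) = 322/410 = 0.7854

0.7854


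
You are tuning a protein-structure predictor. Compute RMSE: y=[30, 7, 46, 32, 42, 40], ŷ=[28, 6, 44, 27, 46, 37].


MSE = 59/6 = 9.8333
RMSE = √(59/6) = 3.1358

3.1358


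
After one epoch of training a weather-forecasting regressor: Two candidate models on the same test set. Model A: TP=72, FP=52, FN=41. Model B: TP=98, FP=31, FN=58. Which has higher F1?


Model A: P=72/124=0.5806, R=72/113=0.6372, F1=2PR/(P+R)=2TP/(2TP+FP+FN)=144/237=0.6076
Model B: P=98/129=0.7597, R=98/156=0.6282, F1=2PR/(P+R)=2TP/(2TP+FP+FN)=196/285=0.6877
0.6076 < 0.6877 → Model B

Model B


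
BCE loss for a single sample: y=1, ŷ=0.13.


BCE = -[y·ln(p) + (1-y)·ln(1-p)]
= -1·ln(0.13) - 0
= -ln(0.13) = 2.0402

2.0402


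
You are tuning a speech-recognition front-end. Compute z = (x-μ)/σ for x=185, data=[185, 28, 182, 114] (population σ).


μ = 127.25, σ = 63.9507
z = (185 - 127.25)/63.9507 = 0.903

0.903


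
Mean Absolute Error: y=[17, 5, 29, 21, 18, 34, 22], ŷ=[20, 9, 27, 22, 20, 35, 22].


Absolute errors: |17-20|=3, |5-9|=4, |29-27|=2, |21-22|=1, |18-20|=2, |34-35|=1, |22-22|=0
Sum = 13
MAE = 13/7 = 13/7

13/7


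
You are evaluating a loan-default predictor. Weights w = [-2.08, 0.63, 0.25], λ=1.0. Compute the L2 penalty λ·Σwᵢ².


‖w‖₂² = (-2.08)² + (0.63)² + (0.25)²
     = 4.3264 + 0.3969 + 0.0625
     = 4.7858
λ·‖w‖₂² = 1.0·4.7858 = 4.7858

4.7858


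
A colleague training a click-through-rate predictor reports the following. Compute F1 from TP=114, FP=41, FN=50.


Precision = 114/155 = 0.7355
Recall = 114/164 = 0.6951
F1 = 2·P·R/(P+R) = 2·TP/(2·TP+FP+FN) = 228/(228+41+50) = 228/319 = 0.7147

0.7147


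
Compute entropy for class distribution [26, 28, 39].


Probabilities: [26/93, 28/93, 39/93] ≈ [0.2796, 0.3011, 0.4194]
H = -((26/93)·log₂(26/93) + (28/93)·log₂(28/93) + (39/93)·log₂(39/93))
  = 1.5612 bits

1.5612 bits


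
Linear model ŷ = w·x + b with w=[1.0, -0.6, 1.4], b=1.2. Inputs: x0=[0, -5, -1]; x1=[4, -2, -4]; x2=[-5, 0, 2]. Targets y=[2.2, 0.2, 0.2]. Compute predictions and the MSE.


ŷ0 = (1.0)·(0) + (-0.6)·(-5) + (1.4)·(-1) + 1.2 = 2.8
ŷ1 = (1.0)·(4) + (-0.6)·(-2) + (1.4)·(-4) + 1.2 = 0.8
ŷ2 = (1.0)·(-5) + (-0.6)·(0) + (1.4)·(2) + 1.2 = -1.0
errors² = [0.36, 0.36, 1.44]
MSE = 2.1600/3 = 0.72

0.72


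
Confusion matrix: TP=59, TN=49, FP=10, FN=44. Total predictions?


Total = TP + TN + FP + FN
= 59 + 49 + 10 + 44
= 162
(Predicted positive: 69, predicted negative: 93)

162


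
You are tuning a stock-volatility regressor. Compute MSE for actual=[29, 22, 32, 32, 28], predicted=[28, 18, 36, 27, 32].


Squared errors: (29-28)²=1, (22-18)²=16, (32-36)²=16, (32-27)²=25, (28-32)²=16
Sum = 74
MSE = 74/5 = 74/5

74/5


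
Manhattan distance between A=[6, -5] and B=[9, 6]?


d = |6-9| + |-5-6|
  = 3 + 11
  = 14

14


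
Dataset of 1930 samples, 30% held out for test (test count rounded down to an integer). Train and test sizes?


Test = ⌊1930·30/100⌋ = 579
Train = 1930 - 579 = 1351

Train: 1351, Test: 579


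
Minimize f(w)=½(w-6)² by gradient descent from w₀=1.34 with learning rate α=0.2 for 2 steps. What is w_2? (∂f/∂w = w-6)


step 1: grad = 1.34-6 = -4.66; w = 1.34 - 0.2·(-4.66) = 2.272
step 2: grad = 2.272-6 = -3.728; w = 2.272 - 0.2·(-3.728) = 3.0176

3.0176


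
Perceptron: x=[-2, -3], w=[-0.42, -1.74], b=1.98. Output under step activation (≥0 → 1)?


z = (-2)·(-0.42) + (-3)·(-1.74) + 1.98
  = 8.04
step(z) = 1 (z≥0)

1


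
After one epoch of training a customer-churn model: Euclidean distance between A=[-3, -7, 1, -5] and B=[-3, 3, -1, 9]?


d = √((-3+ 3)² + (-7-3)² + (1+ 1)² + (-5-9)²)
  = √(0 + 100 + 4 + 196)
  = √300 = 17.3205

17.3205


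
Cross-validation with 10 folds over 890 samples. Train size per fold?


Fold size = 890/10 = 89
Training per fold = 890 - 89 = 801

801


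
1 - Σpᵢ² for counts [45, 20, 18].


Probabilities: [45/83, 20/83, 18/83] ≈ [0.5422, 0.241, 0.2169]
Σpᵢ² = (2025 + 400 + 324)/83² = 2749/6889
Gini = 1 - Σpᵢ² = 1 - 2749/6889 = 0.601

0.601


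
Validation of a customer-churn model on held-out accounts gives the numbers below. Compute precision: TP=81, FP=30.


Precision = TP/(TP+FP)
= 81/(81+30)
= 81/111 = 72.97%

72.97%


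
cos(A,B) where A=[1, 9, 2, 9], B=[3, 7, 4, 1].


A·B = 1·3 + 9·7 + 2·4 + 9·1 = 83
‖A‖ = √167 = 12.9228, ‖B‖ = √75 = 8.6603
cos = 83/(√167·√75) = 83/√12525 = 0.7416

0.7416


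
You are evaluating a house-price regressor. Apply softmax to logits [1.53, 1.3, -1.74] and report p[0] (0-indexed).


Exponentials: e^1.53=4.6182, e^1.3=3.6693, e^-1.74=0.1755
Sum = 8.463
Softmax = [0.5457, 0.4336, 0.0207]
p[0] = 4.6182/8.463 = 0.5457

0.5457


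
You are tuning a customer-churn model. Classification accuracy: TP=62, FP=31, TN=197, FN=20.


Accuracy = (TP+TN)/(TP+TN+FP+FN)
= (62+197)/(310)
= 259/310 = 83.55%

83.55%


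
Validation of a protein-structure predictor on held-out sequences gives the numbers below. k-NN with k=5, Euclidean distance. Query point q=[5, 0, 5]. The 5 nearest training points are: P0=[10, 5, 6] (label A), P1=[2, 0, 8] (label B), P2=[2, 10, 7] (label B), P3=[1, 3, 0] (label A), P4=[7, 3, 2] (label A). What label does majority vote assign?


d(q,P0) = 7.1414  (label A)
d(q,P1) = 4.2426  (label B)
d(q,P2) = 10.6301  (label B)
d(q,P3) = 7.0711  (label A)
d(q,P4) = 4.6904  (label A)
Votes: A=3, B=2
Majority → A

A


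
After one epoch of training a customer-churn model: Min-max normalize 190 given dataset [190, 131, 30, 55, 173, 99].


min=30, max=190
(190-30)/(190-30) = 160/160 = 1.0

1.0


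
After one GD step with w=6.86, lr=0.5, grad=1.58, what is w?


w_new = w - α·∇
= 6.86 - 0.5·1.58
= 6.86 - 0.79
= 6.07

6.07


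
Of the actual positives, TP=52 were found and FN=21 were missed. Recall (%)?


Recall = TP/(TP+FN)
= 52/(52+21)
= 52/73 = 71.23%

71.23%


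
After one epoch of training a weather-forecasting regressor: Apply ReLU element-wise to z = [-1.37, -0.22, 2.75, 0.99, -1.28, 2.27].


ReLU(-1.37) = max(0, -1.37) = 0.0
ReLU(-0.22) = max(0, -0.22) = 0.0
ReLU(2.75) = max(0, 2.75) = 2.75
ReLU(0.99) = max(0, 0.99) = 0.99
ReLU(-1.28) = max(0, -1.28) = 0.0
ReLU(2.27) = max(0, 2.27) = 2.27
result = [0.0, 0.0, 2.75, 0.99, 0.0, 2.27]

[0.0, 0.0, 2.75, 0.99, 0.0, 2.27]


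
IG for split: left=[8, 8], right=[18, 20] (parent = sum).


Parent = [26, 28], H_parent = 0.999
H_left = 1 (n=16), H_right = 0.998 (n=38)
H_children = (16/54)·1 + (38/54)·0.998 = 0.9986
IG = 0.999 - 0.9986 = 0.0004

0.0004


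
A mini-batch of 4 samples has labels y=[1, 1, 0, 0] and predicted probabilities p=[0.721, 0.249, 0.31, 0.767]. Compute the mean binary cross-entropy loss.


L[0] = -ln(0.721) = 0.3271
L[1] = -ln(0.249) = 1.3903
L[2] = -ln(1-0.31) = -ln(0.69) = 0.3711
L[3] = -ln(1-0.767) = -ln(0.233) = 1.4567
mean = (0.3271 + 1.3903 + 0.3711 + 1.4567)/4 = 0.8863

0.8863


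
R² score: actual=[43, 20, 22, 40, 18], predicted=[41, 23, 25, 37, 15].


ȳ = 28.6
SS_res = Σ(y-ŷ)² = 40
SS_tot = Σ(y-ȳ)² = 567.2
R² = 1 - SS_res/SS_tot = 1 - 0.0705 = 0.9295

0.9295


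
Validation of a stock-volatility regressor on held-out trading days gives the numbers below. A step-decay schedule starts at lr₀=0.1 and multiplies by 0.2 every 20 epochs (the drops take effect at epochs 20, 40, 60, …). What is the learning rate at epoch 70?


n_drops = ⌊70/20⌋ = 3
lr = 0.1·0.2^3 = 0.1·0.008 = 0.0008

0.0008


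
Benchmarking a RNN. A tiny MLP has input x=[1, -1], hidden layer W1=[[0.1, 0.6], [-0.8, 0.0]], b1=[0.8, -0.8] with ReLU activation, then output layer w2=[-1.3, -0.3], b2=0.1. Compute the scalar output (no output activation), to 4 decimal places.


z1[0] = (0.1)·(1) + (0.6)·(-1) + 0.8 = 0.3
z1[1] = (-0.8)·(1) + (0.0)·(-1) - 0.8 = -1.6
h = ReLU(z1) = [0.3, 0.0]
output = (-1.3)·(0.3) + (-0.3)·(0.0) + 0.1 = -0.29

-0.29


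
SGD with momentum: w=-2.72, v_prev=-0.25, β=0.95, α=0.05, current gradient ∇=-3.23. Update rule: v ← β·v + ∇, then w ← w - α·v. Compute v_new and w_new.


v_new = 0.95·-0.25 - 3.23 = -0.2375 - 3.23 = -3.4675
w_new = -2.72 - 0.05·-3.4675 = -2.72 + 0.173375 = -2.546625

v_new=-3.4675, w_new=-2.546625


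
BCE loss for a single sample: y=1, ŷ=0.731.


BCE = -[y·ln(p) + (1-y)·ln(1-p)]
= -1·ln(0.731) - 0
= -ln(0.731) = 0.3133

0.3133


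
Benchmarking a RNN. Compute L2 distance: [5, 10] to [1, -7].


d = √((5-1)² + (10+ 7)²)
  = √(16 + 289)
  = √305 = 17.4642

17.4642


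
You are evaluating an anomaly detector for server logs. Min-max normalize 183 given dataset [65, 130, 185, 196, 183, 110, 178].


min=65, max=196
(183-65)/(196-65) = 118/131 = 0.9008

0.9008


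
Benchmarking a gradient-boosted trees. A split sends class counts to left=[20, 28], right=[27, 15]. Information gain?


Parent = [47, 43], H_parent = 0.9986
H_left = 0.9799 (n=48), H_right = 0.9403 (n=42)
H_children = (48/90)·0.9799 + (42/90)·0.9403 = 0.9614
IG = 0.9986 - 0.9614 = 0.0372

0.0372


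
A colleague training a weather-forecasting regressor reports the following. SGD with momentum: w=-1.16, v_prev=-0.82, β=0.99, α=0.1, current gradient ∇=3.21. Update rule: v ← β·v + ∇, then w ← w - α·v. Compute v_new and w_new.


v_new = 0.99·-0.82 + 3.21 = -0.8118 + 3.21 = 2.3982
w_new = -1.16 - 0.1·2.3982 = -1.16 - 0.23982 = -1.39982

v_new=2.3982, w_new=-1.39982


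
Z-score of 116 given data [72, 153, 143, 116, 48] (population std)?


μ = 106.4, σ = 40.49
z = (116 - 106.4)/40.49 = 0.2371

0.2371


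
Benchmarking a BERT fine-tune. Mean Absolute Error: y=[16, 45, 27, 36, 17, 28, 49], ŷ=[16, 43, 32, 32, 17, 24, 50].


Absolute errors: |16-16|=0, |45-43|=2, |27-32|=5, |36-32|=4, |17-17|=0, |28-24|=4, |49-50|=1
Sum = 16
MAE = 16/7 = 16/7

16/7


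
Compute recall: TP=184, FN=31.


Recall = TP/(TP+FN)
= 184/(184+31)
= 184/215 = 85.58%

85.58%


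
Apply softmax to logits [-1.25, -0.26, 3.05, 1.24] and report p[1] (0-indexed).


Exponentials: e^-1.25=0.2865, e^-0.26=0.7711, e^3.05=21.1153, e^1.24=3.4556
Sum = 25.6285
Softmax = [0.0112, 0.0301, 0.8239, 0.1348]
p[1] = 0.7711/25.6285 = 0.0301

0.0301


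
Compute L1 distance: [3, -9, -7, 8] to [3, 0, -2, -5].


d = |3-3| + |-9-0| + |-7+ 2| + |8+ 5|
  = 0 + 9 + 5 + 13
  = 27

27


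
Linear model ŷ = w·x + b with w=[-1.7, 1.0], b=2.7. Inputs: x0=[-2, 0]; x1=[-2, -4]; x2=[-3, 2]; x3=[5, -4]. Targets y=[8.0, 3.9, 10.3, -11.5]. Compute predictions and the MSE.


ŷ0 = (-1.7)·(-2) + (1.0)·(0) + 2.7 = 6.1
ŷ1 = (-1.7)·(-2) + (1.0)·(-4) + 2.7 = 2.1
ŷ2 = (-1.7)·(-3) + (1.0)·(2) + 2.7 = 9.8
ŷ3 = (-1.7)·(5) + (1.0)·(-4) + 2.7 = -9.8
errors² = [3.61, 3.24, 0.25, 2.89]
MSE = 9.9900/4 = 2.4975

2.4975


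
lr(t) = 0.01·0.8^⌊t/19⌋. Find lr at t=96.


n_drops = ⌊96/19⌋ = 5
lr = 0.01·0.8^5 = 0.01·0.32768 = 0.0032768

0.0032768


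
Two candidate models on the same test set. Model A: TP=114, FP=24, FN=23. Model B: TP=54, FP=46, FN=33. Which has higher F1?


Model A: P=114/138=0.8261, R=114/137=0.8321, F1=2PR/(P+R)=2TP/(2TP+FP+FN)=228/275=0.8291
Model B: P=54/100=0.54, R=54/87=0.6207, F1=2PR/(P+R)=2TP/(2TP+FP+FN)=108/187=0.5775
0.8291 > 0.5775 → Model A

Model A


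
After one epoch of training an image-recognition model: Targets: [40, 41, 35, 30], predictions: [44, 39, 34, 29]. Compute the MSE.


Squared errors: (40-44)²=16, (41-39)²=4, (35-34)²=1, (30-29)²=1
Sum = 22
MSE = 22/4 = 11/2

11/2


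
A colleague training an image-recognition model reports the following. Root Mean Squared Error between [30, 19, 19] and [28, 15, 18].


MSE = 21/3 = 7
RMSE = √(21/3) = 2.6458

2.6458


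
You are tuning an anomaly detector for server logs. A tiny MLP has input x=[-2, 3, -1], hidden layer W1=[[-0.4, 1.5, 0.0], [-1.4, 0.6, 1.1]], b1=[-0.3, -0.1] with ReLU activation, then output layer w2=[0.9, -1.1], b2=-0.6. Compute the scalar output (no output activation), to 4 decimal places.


z1[0] = (-0.4)·(-2) + (1.5)·(3) + (0.0)·(-1) - 0.3 = 5.0
z1[1] = (-1.4)·(-2) + (0.6)·(3) + (1.1)·(-1) - 0.1 = 3.4
h = ReLU(z1) = [5.0, 3.4]
output = (0.9)·(5.0) + (-1.1)·(3.4) - 0.6 = 0.16

0.16


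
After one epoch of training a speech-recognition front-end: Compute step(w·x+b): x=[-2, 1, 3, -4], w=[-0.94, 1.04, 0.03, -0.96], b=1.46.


z = (-2)·(-0.94) + (1)·(1.04) + (3)·(0.03) + (-4)·(-0.96) + 1.46
  = 8.31
step(z) = 1 (z≥0)

1


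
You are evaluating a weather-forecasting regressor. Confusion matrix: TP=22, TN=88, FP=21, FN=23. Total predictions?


Total = TP + TN + FP + FN
= 22 + 88 + 21 + 23
= 154
(Predicted positive: 43, predicted negative: 111)

154


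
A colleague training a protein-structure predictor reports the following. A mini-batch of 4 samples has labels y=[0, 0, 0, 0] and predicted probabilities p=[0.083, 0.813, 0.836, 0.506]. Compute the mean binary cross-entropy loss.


L[0] = -ln(1-0.083) = -ln(0.917) = 0.0866
L[1] = -ln(1-0.813) = -ln(0.187) = 1.6766
L[2] = -ln(1-0.836) = -ln(0.164) = 1.8079
L[3] = -ln(1-0.506) = -ln(0.494) = 0.7052
mean = (0.0866 + 1.6766 + 1.8079 + 0.7052)/4 = 1.0691

1.0691


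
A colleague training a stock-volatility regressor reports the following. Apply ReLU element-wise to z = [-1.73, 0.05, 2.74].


ReLU(-1.73) = max(0, -1.73) = 0.0
ReLU(0.05) = max(0, 0.05) = 0.05
ReLU(2.74) = max(0, 2.74) = 2.74
result = [0.0, 0.05, 2.74]

[0.0, 0.05, 2.74]


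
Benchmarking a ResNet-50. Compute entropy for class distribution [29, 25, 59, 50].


Probabilities: [29/163, 25/163, 59/163, 50/163] ≈ [0.1779, 0.1534, 0.362, 0.3067]
H = -((29/163)·log₂(29/163) + (25/163)·log₂(25/163) + (59/163)·log₂(59/163) + (50/163)·log₂(50/163))
  = 1.9116 bits

1.9116 bits


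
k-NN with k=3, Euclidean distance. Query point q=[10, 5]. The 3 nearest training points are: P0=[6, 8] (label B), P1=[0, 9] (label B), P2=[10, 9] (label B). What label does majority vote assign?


d(q,P0) = 5.0  (label B)
d(q,P1) = 10.7703  (label B)
d(q,P2) = 4.0  (label B)
Votes: A=0, B=3
Majority → B

B


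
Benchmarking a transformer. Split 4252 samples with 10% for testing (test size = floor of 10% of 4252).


Test = ⌊4252·10/100⌋ = 425
Train = 4252 - 425 = 3827

Train: 3827, Test: 425


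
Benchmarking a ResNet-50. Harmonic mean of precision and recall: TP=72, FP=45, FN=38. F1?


Precision = 72/117 = 0.6154
Recall = 72/110 = 0.6545
F1 = 2·P·R/(P+R) = 2·TP/(2·TP+FP+FN) = 144/(144+45+38) = 144/227 = 0.6344

0.6344


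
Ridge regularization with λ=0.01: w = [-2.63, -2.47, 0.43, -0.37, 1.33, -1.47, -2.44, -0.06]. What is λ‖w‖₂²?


‖w‖₂² = (-2.63)² + (-2.47)² + (0.43)² + (-0.37)² + (1.33)² + (-1.47)² + (-2.44)² + (-0.06)²
     = 6.9169 + 6.1009 + 0.1849 + 0.1369 + 1.7689 + 2.1609 + 5.9536 + 0.0036
     = 23.2266
λ·‖w‖₂² = 0.01·23.2266 = 0.232266

0.232266


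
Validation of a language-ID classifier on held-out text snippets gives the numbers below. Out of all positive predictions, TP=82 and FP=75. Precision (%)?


Precision = TP/(TP+FP)
= 82/(82+75)
= 82/157 = 52.23%

52.23%


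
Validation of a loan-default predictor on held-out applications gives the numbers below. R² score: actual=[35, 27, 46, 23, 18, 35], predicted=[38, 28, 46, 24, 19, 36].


ȳ = 30.6667
SS_res = Σ(y-ŷ)² = 13
SS_tot = Σ(y-ȳ)² = 505.33
R² = 1 - SS_res/SS_tot = 1 - 0.0257 = 0.9743

0.9743


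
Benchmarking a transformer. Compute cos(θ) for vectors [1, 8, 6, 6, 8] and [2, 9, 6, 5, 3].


A·B = 1·2 + 8·9 + 6·6 + 6·5 + 8·3 = 164
‖A‖ = √201 = 14.1774, ‖B‖ = √155 = 12.4499
cos = 164/(√201·√155) = 164/√31155 = 0.9291

0.9291


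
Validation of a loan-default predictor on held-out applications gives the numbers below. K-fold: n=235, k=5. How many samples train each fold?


Fold size = 235/5 = 47
Training per fold = 235 - 47 = 188

188


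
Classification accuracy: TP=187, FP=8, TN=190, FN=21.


Accuracy = (TP+TN)/(TP+TN+FP+FN)
= (187+190)/(406)
= 377/406 = 92.86%

92.86%


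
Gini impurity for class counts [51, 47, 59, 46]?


Probabilities: [51/203, 47/203, 59/203, 46/203] ≈ [0.2512, 0.2315, 0.2906, 0.2266]
Σpᵢ² = (2601 + 2209 + 3481 + 2116)/203² = 10407/41209
Gini = 1 - Σpᵢ² = 1 - 10407/41209 = 0.7475

0.7475


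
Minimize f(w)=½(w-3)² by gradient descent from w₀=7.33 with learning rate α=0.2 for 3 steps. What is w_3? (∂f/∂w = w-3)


step 1: grad = 7.33-3 = 4.33; w = 7.33 - 0.2·(4.33) = 6.464
step 2: grad = 6.464-3 = 3.464; w = 6.464 - 0.2·(3.464) = 5.7712
step 3: grad = 5.7712-3 = 2.7712; w = 5.7712 - 0.2·(2.7712) = 5.21696

5.21696


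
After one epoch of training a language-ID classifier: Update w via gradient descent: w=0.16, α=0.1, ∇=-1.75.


w_new = w - α·∇
= 0.16 - 0.1·-1.75
= 0.16 + 0.175
= 0.335

0.335


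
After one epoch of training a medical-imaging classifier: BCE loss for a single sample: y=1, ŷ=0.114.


BCE = -[y·ln(p) + (1-y)·ln(1-p)]
= -1·ln(0.114) - 0
= -ln(0.114) = 2.1716

2.1716


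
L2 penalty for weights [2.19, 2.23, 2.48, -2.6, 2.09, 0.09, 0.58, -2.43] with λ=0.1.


‖w‖₂² = (2.19)² + (2.23)² + (2.48)² + (-2.6)² + (2.09)² + (0.09)² + (0.58)² + (-2.43)²
     = 4.7961 + 4.9729 + 6.1504 + 6.76 + 4.3681 + 0.0081 + 0.3364 + 5.9049
     = 33.2969
λ·‖w‖₂² = 0.1·33.2969 = 3.32969

3.32969


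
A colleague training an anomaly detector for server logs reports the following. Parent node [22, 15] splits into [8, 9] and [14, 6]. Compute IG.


Parent = [22, 15], H_parent = 0.974
H_left = 0.9975 (n=17), H_right = 0.8813 (n=20)
H_children = (17/37)·0.9975 + (20/37)·0.8813 = 0.9347
IG = 0.974 - 0.9347 = 0.0393

0.0393


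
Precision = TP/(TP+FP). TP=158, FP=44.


Precision = TP/(TP+FP)
= 158/(158+44)
= 158/202 = 78.22%

78.22%


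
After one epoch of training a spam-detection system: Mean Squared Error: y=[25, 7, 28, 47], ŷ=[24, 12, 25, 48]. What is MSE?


Squared errors: (25-24)²=1, (7-12)²=25, (28-25)²=9, (47-48)²=1
Sum = 36
MSE = 36/4 = 9

9


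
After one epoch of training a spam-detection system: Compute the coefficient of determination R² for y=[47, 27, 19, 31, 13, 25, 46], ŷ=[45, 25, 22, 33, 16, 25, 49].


ȳ = 29.7143
SS_res = Σ(y-ŷ)² = 39
SS_tot = Σ(y-ȳ)² = 989.43
R² = 1 - SS_res/SS_tot = 1 - 0.0394 = 0.9606

0.9606


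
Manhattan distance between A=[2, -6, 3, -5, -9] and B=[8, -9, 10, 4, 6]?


d = |2-8| + |-6+ 9| + |3-10| + |-5-4| + |-9-6|
  = 6 + 3 + 7 + 9 + 15
  = 40

40


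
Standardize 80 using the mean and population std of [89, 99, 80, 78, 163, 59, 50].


μ = 88.2857, σ = 34.2166
z = (80 - 88.2857)/34.2166 = -0.2422

-0.2422


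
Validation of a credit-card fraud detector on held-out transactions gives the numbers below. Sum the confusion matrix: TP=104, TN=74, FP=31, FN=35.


Total = TP + TN + FP + FN
= 104 + 74 + 31 + 35
= 244
(Predicted positive: 135, predicted negative: 109)

244


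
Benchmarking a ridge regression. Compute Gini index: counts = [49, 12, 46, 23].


Probabilities: [49/130, 12/130, 46/130, 23/130] ≈ [0.3769, 0.0923, 0.3538, 0.1769]
Σpᵢ² = (2401 + 144 + 2116 + 529)/130² = 5190/16900
Gini = 1 - Σpᵢ² = 1 - 5190/16900 = 0.6929

0.6929


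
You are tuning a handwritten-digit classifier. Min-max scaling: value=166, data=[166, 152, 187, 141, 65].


min=65, max=187
(166-65)/(187-65) = 101/122 = 0.8279

0.8279


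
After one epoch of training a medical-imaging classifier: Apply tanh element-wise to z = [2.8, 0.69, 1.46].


tanh(2.8) = 0.9926
tanh(0.69) = 0.598
tanh(1.46) = 0.8977
result = [0.9926, 0.598, 0.8977]

[0.9926, 0.598, 0.8977]


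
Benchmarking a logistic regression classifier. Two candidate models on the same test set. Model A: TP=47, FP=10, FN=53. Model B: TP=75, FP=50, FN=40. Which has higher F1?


Model A: P=47/57=0.8246, R=47/100=0.47, F1=2PR/(P+R)=2TP/(2TP+FP+FN)=94/157=0.5987
Model B: P=75/125=0.6, R=75/115=0.6522, F1=2PR/(P+R)=2TP/(2TP+FP+FN)=150/240=0.625
0.5987 < 0.625 → Model B

Model B


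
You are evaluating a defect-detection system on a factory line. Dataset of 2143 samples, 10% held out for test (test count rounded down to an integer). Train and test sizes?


Test = ⌊2143·10/100⌋ = 214
Train = 2143 - 214 = 1929

Train: 1929, Test: 214


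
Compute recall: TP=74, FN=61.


Recall = TP/(TP+FN)
= 74/(74+61)
= 74/135 = 54.81%

54.81%


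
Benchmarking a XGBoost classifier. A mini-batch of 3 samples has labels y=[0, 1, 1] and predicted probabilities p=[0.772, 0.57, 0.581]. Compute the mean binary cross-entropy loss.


L[0] = -ln(1-0.772) = -ln(0.228) = 1.4784
L[1] = -ln(0.57) = 0.5621
L[2] = -ln(0.581) = 0.543
mean = (1.4784 + 0.5621 + 0.543)/3 = 0.8612

0.8612


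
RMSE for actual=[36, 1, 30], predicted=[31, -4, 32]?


MSE = 54/3 = 18
RMSE = √(54/3) = 4.2426

4.2426


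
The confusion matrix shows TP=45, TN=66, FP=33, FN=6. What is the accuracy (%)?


Accuracy = (TP+TN)/(TP+TN+FP+FN)
= (45+66)/(150)
= 111/150 = 74.0%

74.0%


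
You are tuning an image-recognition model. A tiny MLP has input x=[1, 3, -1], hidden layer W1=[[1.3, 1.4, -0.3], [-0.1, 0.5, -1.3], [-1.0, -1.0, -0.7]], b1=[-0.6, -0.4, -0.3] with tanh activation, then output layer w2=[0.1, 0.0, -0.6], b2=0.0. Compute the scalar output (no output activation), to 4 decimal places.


z1[0] = (1.3)·(1) + (1.4)·(3) + (-0.3)·(-1) - 0.6 = 5.2
z1[1] = (-0.1)·(1) + (0.5)·(3) + (-1.3)·(-1) - 0.4 = 2.3
z1[2] = (-1.0)·(1) + (-1.0)·(3) + (-0.7)·(-1) - 0.3 = -3.6
h = tanh(z1) = [0.9999, 0.9801, -0.9985]
output = (0.1)·(0.9999) + (0.0)·(0.9801) + (-0.6)·(-0.9985) + 0.0 = 0.6991

0.6991


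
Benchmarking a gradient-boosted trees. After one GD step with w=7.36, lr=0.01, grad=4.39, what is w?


w_new = w - α·∇
= 7.36 - 0.01·4.39
= 7.36 - 0.0439
= 7.3161

7.3161


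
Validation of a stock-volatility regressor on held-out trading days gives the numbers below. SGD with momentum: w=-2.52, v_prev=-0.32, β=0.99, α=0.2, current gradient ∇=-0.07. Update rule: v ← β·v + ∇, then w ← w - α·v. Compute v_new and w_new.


v_new = 0.99·-0.32 - 0.07 = -0.3168 - 0.07 = -0.3868
w_new = -2.52 - 0.2·-0.3868 = -2.52 + 0.07736 = -2.44264

v_new=-0.3868, w_new=-2.44264


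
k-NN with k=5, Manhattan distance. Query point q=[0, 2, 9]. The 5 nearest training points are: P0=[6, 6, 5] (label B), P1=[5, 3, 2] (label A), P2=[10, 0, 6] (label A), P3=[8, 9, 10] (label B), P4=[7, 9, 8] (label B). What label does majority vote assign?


d(q,P0) = 14  (label B)
d(q,P1) = 13  (label A)
d(q,P2) = 15  (label A)
d(q,P3) = 16  (label B)
d(q,P4) = 15  (label B)
Votes: A=2, B=3
Majority → B

B


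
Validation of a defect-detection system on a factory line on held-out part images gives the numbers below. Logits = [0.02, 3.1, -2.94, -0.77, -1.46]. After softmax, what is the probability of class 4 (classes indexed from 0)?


Exponentials: e^0.02=1.0202, e^3.1=22.198, e^-2.94=0.0529, e^-0.77=0.463, e^-1.46=0.2322
Sum = 23.9663
Softmax = [0.0426, 0.9262, 0.0022, 0.0193, 0.0097]
p[4] = 0.2322/23.9663 = 0.0097

0.0097


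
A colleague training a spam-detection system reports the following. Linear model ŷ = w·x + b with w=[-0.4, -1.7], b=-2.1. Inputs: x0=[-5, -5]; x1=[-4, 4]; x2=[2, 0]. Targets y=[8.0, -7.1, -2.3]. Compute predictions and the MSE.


ŷ0 = (-0.4)·(-5) + (-1.7)·(-5) - 2.1 = 8.4
ŷ1 = (-0.4)·(-4) + (-1.7)·(4) - 2.1 = -7.3
ŷ2 = (-0.4)·(2) + (-1.7)·(0) - 2.1 = -2.9
errors² = [0.16, 0.04, 0.36]
MSE = 0.5600/3 = 0.1867

0.1867


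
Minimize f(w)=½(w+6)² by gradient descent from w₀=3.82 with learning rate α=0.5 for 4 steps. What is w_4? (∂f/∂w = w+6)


step 1: grad = 3.82+6 = 9.82; w = 3.82 - 0.5·(9.82) = -1.09
step 2: grad = -1.09+6 = 4.91; w = -1.09 - 0.5·(4.91) = -3.545
step 3: grad = -3.545+6 = 2.455; w = -3.545 - 0.5·(2.455) = -4.7725
step 4: grad = -4.7725+6 = 1.2275; w = -4.7725 - 0.5·(1.2275) = -5.38625

-5.38625


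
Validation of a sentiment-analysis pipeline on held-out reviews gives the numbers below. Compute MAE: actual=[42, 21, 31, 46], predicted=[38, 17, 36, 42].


Absolute errors: |42-38|=4, |21-17|=4, |31-36|=5, |46-42|=4
Sum = 17
MAE = 17/4 = 17/4

17/4
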